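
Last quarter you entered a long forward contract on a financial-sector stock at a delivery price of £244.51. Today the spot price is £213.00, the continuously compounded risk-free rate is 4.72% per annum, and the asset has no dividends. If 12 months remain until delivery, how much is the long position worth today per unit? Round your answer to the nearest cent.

-£20.24

Current fair forward for the remaining 12 months: F = S·e^(r·T), r = 0.0472
F = 213.00 · e^(0.0472 × 12/12) = 213.00 × 1.048332 = 223.2947
Value of long forward = (F − K)·e^(−rT) = (223.2947 − 244.51) · e^(−0.0472·12/12)
= -21.2153 × 0.953897 = -20.24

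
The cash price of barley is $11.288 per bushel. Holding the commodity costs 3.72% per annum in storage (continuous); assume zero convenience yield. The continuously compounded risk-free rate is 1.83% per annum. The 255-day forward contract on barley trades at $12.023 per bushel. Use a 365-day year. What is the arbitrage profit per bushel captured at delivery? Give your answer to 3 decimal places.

Fair forward: F* = S·e^(carry·T), with carry = (r + u) = 0.0183 + 0.0372 = 0.0555
F* = 11.288 · e^(0.0555 × 255/365) = 11.288 · e^0.038774 = 11.288 × 1.039536 = $11.7343
Market $12.023 > fair $11.7343: forward overpriced → cash-and-carry (buy spot, short the forward).
At maturity, profit = |F_mkt − F*| = |12.023 − 11.7343| = $0.289 per bushel

$0.289 per bushel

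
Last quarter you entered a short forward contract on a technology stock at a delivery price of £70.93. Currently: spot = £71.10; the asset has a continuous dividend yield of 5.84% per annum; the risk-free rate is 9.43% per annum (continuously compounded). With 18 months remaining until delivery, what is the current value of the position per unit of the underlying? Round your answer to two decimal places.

Current fair forward for the remaining 18 months: F = S·e^((r − q)·T), (r − q) = 0.0943 − 0.0584 = 0.0359
F = 71.10 · e^(0.0359 × 18/12) = 71.10 × 1.055326 = 75.0337
Value of long forward = (F − K)·e^(−rT) = (75.0337 − 70.93) · e^(−0.0943·18/12)
= 4.1037 × 0.868099 = 3.56
Short position value = −(long value) = -£3.56

-£3.56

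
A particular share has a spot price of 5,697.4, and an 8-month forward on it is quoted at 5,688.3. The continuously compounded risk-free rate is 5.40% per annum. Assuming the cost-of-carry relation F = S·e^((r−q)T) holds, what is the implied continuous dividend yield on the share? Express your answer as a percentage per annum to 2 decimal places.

From F = S·e^((r−q)T): (r − q) = ln(F/S)/T
ln(5688.3/5697.4) = ln(0.998403) = -0.001598
(r − q) = -0.001598 / (8/12) = -0.002397
q = r − ln(F/S)/T = 0.0540 + 0.002397 = 0.056397
q = 5.64%

5.64%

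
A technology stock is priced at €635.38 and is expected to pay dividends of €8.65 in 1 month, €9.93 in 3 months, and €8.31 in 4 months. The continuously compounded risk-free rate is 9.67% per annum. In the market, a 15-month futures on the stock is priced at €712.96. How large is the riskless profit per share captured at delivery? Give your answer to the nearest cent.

PV(dividends) I = 8.65·e^(−0.0967·1/12) + 9.93·e^(−0.0967·3/12) + 8.31·e^(−0.0967·4/12) = 26.3198
Fair futures F* = (S − I)·e^(rT) = (635.38 − 26.3198)·e^0.120875 = 609.0602 × 1.128484 = 687.3147
Market €712.96 > fair 687.3147: forward overpriced → cash-and-carry (borrow at r, buy the stock and collect the dividends, short the forward).
Profit at T = |F_mkt − F*| = |712.96 − 687.3147| = €25.65 per share

€25.65 per share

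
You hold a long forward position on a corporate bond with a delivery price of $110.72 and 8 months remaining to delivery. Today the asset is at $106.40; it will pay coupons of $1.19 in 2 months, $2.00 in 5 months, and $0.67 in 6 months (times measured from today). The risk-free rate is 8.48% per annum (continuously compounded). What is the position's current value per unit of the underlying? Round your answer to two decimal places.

PV(remaining coupons) I = 1.19·e^(−0.0848·2/12) + 2.00·e^(−0.0848·5/12) + 0.67·e^(−0.0848·6/12) = 3.7461
Current forward F = (S − I)·e^(rT) = (106.40 − 3.7461)·e^(0.0848·8/12) = 102.6539 × 1.058162 = 108.6245
Value (long) = (F − K)·e^(−rT) = (108.6245 − 110.72) × 0.945035 = -1.9803
Value = -$1.98

-$1.98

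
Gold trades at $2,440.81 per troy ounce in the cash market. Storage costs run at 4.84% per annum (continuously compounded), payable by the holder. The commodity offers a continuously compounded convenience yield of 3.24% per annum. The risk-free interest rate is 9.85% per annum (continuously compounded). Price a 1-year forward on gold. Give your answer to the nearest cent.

Net carry = r + u − y = 0.0985 + 0.0484 − 0.0324 = 0.1145
F = S·e^((r+u−y)T) = 2440.81 · e^(0.1145 × 1) = 2440.81 · e^0.11450000
= 2440.81 × 1.12131264 = $2,736.91 per troy ounce

$2,736.91 per troy ounce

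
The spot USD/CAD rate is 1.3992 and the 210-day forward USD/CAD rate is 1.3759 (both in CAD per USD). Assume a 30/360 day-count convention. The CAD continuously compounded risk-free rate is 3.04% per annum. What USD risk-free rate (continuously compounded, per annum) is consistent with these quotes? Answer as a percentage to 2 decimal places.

5.92%

F = S·e^((r_CAD − r_USD)T) ⇒ r_USD = r_CAD − ln(F/S)/T
ln(1.3759/1.3992) = -0.016793; /(210/360) = -0.028788
r_USD = 0.0304 + 0.028788 = 0.059188
r_USD = 5.92%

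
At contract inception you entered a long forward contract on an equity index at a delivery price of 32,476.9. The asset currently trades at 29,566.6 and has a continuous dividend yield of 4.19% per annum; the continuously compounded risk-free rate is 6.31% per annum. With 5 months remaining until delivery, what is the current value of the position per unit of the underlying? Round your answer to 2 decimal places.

Current fair forward for the remaining 5 months: F = S·e^((r − q)·T), (r − q) = 0.0631 − 0.0419 = 0.0212
F = 29566.6 · e^(0.0212 × 5/12) = 29566.6 × 1.00887246 = 29828.9285
Value of long forward = (F − K)·e^(−rT) = (29828.9285 − 32476.9) · e^(−0.0631·5/12)
= -2647.9715 × 0.97405095 = -2579.26

-2579.26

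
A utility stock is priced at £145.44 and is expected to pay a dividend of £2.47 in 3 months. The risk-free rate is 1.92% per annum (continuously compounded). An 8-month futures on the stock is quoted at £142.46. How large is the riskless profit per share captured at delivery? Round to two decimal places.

PV(dividends) I = 2.47·e^(−0.0192·3/12) = 2.4582
Fair futures F* = (S − I)·e^(rT) = (145.44 − 2.4582)·e^0.012800 = 142.9818 × 1.012882 = 144.8237
Market £142.46 < fair 144.8237: forward underpriced → reverse cash-and-carry (short the stock, invest proceeds at r, pay the dividends, go long the forward).
Profit at T = |F_mkt − F*| = |142.46 − 144.8237| = £2.36 per share

£2.36 per share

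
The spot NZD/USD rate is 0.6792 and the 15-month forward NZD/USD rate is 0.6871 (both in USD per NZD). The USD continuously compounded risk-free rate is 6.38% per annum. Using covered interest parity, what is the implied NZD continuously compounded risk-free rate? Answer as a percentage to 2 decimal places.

5.45%

F = S·e^((r_USD − r_NZD)T) ⇒ r_NZD = r_USD − ln(F/S)/T
ln(0.6871/0.6792) = 0.011564; /(15/12) = 0.009251
r_NZD = 0.0638 − 0.009251 = 0.054549
r_NZD = 5.45%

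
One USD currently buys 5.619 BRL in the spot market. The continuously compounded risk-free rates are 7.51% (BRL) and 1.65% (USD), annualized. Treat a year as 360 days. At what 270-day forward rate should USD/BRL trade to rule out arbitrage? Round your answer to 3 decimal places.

F = S·e^((r_BRL − r_USD)T) = 5.619 · e^((0.0751 − 0.0165) × 270/360)
= 5.619 · e^0.043950 = 5.619 × 1.044930
F = 5.871 BRL per USD

5.871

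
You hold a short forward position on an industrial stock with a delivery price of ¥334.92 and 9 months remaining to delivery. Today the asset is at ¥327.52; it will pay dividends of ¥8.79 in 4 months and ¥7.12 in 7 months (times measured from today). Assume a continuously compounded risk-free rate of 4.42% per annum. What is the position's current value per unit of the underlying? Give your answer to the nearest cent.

¥12.08

PV(remaining dividends) I = 8.79·e^(−0.0442·4/12) + 7.12·e^(−0.0442·7/12) = 15.6002
Current forward F = (S − I)·e^(rT) = (327.52 − 15.6002)·e^(0.0442·9/12) = 311.9198 × 1.033706 = 322.4334
Value (long) = (F − K)·e^(−rT) = (322.4334 − 334.92) × 0.967393 = -12.0794
Short position value = −(long value) = ¥12.08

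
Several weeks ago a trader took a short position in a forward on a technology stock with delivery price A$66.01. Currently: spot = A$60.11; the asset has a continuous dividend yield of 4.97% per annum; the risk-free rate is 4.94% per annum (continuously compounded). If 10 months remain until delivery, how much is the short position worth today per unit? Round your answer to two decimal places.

A$5.68

Current fair forward for the remaining 10 months: F = S·e^((r − q)·T), (r − q) = 0.0494 − 0.0497 = -0.0003
F = 60.11 · e^(-0.0003 × 10/12) = 60.11 × 0.999750 = 60.0950
Value of long forward = (F − K)·e^(−rT) = (60.0950 − 66.01) · e^(−0.0494·10/12)
= -5.9150 × 0.959669 = -5.68
Short position value = −(long value) = A$5.68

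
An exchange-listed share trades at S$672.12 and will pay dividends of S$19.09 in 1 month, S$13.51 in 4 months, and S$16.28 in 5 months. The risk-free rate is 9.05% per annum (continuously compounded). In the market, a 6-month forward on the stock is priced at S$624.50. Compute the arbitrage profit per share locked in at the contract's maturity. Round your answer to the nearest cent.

S$28.79 per share

PV(dividends) I = 19.09·e^(−0.0905·1/12) + 13.51·e^(−0.0905·4/12) + 16.28·e^(−0.0905·5/12) = 47.7326
Fair forward F* = (S − I)·e^(rT) = (672.12 − 47.7326)·e^0.045250 = 624.3874 × 1.046289 = 653.2897
Market S$624.50 < fair 653.2897: forward underpriced → reverse cash-and-carry (short the stock, invest proceeds at r, pay the dividends, go long the forward).
Profit at T = |F_mkt − F*| = |624.50 − 653.2897| = S$28.79 per share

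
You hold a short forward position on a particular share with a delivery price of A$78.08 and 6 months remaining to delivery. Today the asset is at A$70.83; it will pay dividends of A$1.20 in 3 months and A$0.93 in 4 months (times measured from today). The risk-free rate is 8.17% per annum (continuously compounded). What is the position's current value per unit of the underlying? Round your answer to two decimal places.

PV(remaining dividends) I = 1.20·e^(−0.0817·3/12) + 0.93·e^(−0.0817·4/12) = 2.0808
Current forward F = (S − I)·e^(rT) = (70.83 − 2.0808)·e^(0.0817·6/12) = 68.7492 × 1.041696 = 71.6158
Value (long) = (F − K)·e^(−rT) = (71.6158 − 78.08) × 0.959973 = -6.2055
Short position value = −(long value) = A$6.21

A$6.21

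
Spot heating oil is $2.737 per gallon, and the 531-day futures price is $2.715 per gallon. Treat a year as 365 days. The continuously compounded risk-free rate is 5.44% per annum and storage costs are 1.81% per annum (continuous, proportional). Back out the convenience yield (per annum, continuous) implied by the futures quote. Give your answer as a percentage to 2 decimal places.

7.80%

F = S·e^((r+u−y)T) ⇒ (r+u−y) = ln(F/S)/T
ln(2.715/2.737) = -0.008070; /T ⇒ -0.005547
y = r + u − ln(F/S)/T = 0.0544 + 0.0181 + 0.005547 = 0.078047
y = 7.80%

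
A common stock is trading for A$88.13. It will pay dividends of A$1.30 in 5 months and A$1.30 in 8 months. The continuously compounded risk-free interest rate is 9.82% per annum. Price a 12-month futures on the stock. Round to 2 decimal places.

A$94.50

PV(dividends) I = 1.30·e^(−0.0982·5/12) + 1.30·e^(−0.0982·8/12)
I = 1.2479 + 1.2176 = 2.4655
F = (S − I)·e^(rT) = (88.13 − 2.4655) · e^(0.0982·12/12)
= 85.6645 · e^0.098200 = 85.6645 × 1.103183 = A$94.50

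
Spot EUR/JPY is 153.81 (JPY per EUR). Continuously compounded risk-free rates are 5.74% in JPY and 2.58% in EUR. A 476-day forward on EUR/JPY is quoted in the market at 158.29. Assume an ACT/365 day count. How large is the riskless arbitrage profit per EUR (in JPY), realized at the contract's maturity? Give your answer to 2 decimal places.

1.99 per EUR (in JPY)

Fair forward: F* = S·e^(carry·T), with carry = (r_JPY − r_EUR) = 0.0574 − 0.0258 = 0.0316
F* = 153.81 · e^(0.0316 × 476/365) = 153.81 · e^0.041210 = 153.81 × 1.042071 = 160.2809
Market 158.29 < fair 160.2809: forward underpriced → reverse cash-and-carry (short spot, go long the forward).
At maturity, profit = |F_mkt − F*| = |158.29 − 160.2809| = 1.99 per EUR (in JPY)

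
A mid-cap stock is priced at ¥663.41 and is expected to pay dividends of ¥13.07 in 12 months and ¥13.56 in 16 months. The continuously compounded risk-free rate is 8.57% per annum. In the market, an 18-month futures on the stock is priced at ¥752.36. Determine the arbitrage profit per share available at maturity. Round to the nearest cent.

¥25.34 per share

PV(dividends) I = 13.07·e^(−0.0857·12/12) + 13.56·e^(−0.0857·16/12) = 24.0923
Fair futures F* = (S − I)·e^(rT) = (663.41 − 24.0923)·e^0.128550 = 639.3177 × 1.137178 = 727.0180
Market ¥752.36 > fair 727.0180: forward overpriced → cash-and-carry (borrow at r, buy the stock and collect the dividends, short the forward).
Profit at T = |F_mkt − F*| = |752.36 − 727.0180| = ¥25.34 per share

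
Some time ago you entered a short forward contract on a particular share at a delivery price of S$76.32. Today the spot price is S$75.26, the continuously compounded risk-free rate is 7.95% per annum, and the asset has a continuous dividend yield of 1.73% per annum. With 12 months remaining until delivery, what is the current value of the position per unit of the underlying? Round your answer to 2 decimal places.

-S$3.48

Current fair forward for the remaining 12 months: F = S·e^((r − q)·T), (r − q) = 0.0795 − 0.0173 = 0.0622
F = 75.26 · e^(0.0622 × 12/12) = 75.26 × 1.064175 = 80.0898
Value of long forward = (F − K)·e^(−rT) = (80.0898 − 76.32) · e^(−0.0795·12/12)
= 3.7698 × 0.923578 = 3.48
Short position value = −(long value) = -S$3.48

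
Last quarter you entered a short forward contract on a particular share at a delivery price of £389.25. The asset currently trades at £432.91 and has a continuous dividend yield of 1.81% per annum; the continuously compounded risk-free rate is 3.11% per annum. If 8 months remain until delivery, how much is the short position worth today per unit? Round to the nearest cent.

-£46.45

Current fair forward for the remaining 8 months: F = S·e^((r − q)·T), (r − q) = 0.0311 − 0.0181 = 0.0130
F = 432.91 · e^(0.0130 × 8/12) = 432.91 × 1.008704 = 436.6780
Value of long forward = (F − K)·e^(−rT) = (436.6780 − 389.25) · e^(−0.0311·8/12)
= 47.4280 × 0.979480 = 46.45
Short position value = −(long value) = -£46.45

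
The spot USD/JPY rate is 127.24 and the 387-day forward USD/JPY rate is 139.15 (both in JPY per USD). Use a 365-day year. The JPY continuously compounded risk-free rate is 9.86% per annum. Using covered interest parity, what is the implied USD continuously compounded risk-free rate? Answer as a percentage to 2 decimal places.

1.42%

F = S·e^((r_JPY − r_USD)T) ⇒ r_USD = r_JPY − ln(F/S)/T
ln(139.15/127.24) = 0.089477; /(387/365) = 0.084390
r_USD = 0.0986 − 0.084390 = 0.014210
r_USD = 1.42%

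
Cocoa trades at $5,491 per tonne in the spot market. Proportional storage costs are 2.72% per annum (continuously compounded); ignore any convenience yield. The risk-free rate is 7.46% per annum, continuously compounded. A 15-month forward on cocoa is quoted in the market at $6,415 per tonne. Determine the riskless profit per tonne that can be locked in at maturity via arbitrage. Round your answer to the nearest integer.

Fair forward: F* = S·e^(carry·T), with carry = (r + u) = 0.0746 + 0.0272 = 0.1018
F* = 5491 · e^(0.1018 × 15/12) = 5491 · e^0.127250 = 5491 × 1.135701 = $6236.1342
Market $6415 > fair $6236.1342: forward overpriced → cash-and-carry (buy spot, short the forward).
At maturity, profit = |F_mkt − F*| = |6415 − 6236.1342| = $179 per tonne

$179 per tonne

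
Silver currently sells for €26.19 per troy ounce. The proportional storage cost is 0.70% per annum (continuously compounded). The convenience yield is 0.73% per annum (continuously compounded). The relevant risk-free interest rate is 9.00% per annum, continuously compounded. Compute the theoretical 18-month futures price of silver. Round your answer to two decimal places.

€29.96 per troy ounce

Net carry = r + u − y = 0.0900 + 0.0070 − 0.0073 = 0.0897
F = S·e^((r+u−y)T) = 26.19 · e^(0.0897 × 18/12) = 26.19 · e^0.134550
= 26.19 × 1.144022 = €29.96 per troy ounce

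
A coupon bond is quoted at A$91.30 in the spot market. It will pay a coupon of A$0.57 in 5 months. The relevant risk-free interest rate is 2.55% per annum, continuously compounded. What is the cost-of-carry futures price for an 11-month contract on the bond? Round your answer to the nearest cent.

PV(coupons) I = 0.57·e^(−0.0255·5/12)
I = 0.5640
F = (S − I)·e^(rT) = (91.30 − 0.5640) · e^(0.0255·11/12)
= 90.7360 · e^0.023375 = 90.7360 × 1.023650 = A$92.88

A$92.88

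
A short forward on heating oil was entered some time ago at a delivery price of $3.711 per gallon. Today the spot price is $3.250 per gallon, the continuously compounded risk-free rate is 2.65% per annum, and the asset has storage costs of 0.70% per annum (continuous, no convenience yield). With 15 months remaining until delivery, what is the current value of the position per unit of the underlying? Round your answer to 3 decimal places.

$0.312 per gallon

Current fair forward for the remaining 15 months: F = S·e^((r + u)·T), (r + u) = 0.0265 + 0.0070 = 0.0335
F = 3.250 · e^(0.0335 × 15/12) = 3.250 × 1.042764 = 3.3890
Value of long forward = (F − K)·e^(−rT) = (3.3890 − 3.711) · e^(−0.0265·15/12)
= -0.3220 × 0.967418 = -0.312
Short position value = −(long value) = $0.312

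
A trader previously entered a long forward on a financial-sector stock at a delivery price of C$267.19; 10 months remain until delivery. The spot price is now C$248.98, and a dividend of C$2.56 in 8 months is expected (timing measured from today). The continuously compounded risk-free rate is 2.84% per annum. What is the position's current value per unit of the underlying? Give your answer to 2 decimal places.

PV(remaining dividends) I = 2.56·e^(−0.0284·8/12) = 2.5120
Current forward F = (S − I)·e^(rT) = (248.98 − 2.5120)·e^(0.0284·10/12) = 246.4680 × 1.023949 = 252.3707
Value (long) = (F − K)·e^(−rT) = (252.3707 − 267.19) × 0.976611 = -14.4727
Value = -C$14.47

-C$14.47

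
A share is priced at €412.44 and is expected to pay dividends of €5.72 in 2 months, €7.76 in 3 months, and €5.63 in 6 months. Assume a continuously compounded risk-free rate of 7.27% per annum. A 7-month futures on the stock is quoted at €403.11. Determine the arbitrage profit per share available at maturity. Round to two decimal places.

€7.69 per share

PV(dividends) I = 5.72·e^(−0.0727·2/12) + 7.76·e^(−0.0727·3/12) + 5.63·e^(−0.0727·6/12) = 18.7004
Fair futures F* = (S − I)·e^(rT) = (412.44 − 18.7004)·e^0.042408 = 393.7396 × 1.043320 = 410.7964
Market €403.11 < fair 410.7964: forward underpriced → reverse cash-and-carry (short the stock, invest proceeds at r, pay the dividends, go long the forward).
Profit at T = |F_mkt − F*| = |403.11 − 410.7964| = €7.69 per share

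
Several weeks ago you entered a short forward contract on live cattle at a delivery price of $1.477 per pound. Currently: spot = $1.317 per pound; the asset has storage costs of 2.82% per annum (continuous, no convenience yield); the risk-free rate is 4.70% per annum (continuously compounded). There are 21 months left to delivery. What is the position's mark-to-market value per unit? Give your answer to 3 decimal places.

Current fair forward for the remaining 21 months: F = S·e^((r + u)·T), (r + u) = 0.0470 + 0.0282 = 0.0752
F = 1.317 · e^(0.0752 × 21/12) = 1.317 × 1.140652 = 1.5022
Value of long forward = (F − K)·e^(−rT) = (1.5022 − 1.477) · e^(−0.0470·21/12)
= 0.0252 × 0.921042 = 0.023
Short position value = −(long value) = -$0.023

-$0.023 per pound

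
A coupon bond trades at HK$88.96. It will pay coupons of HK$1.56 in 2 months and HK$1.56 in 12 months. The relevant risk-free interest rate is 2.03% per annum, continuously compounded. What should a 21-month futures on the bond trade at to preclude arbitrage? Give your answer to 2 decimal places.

HK$88.98

PV(coupons) I = 1.56·e^(−0.0203·2/12) + 1.56·e^(−0.0203·12/12)
I = 1.5547 + 1.5287 = 3.0834
F = (S − I)·e^(rT) = (88.96 − 3.0834) · e^(0.0203·21/12)
= 85.8766 · e^0.035525 = 85.8766 × 1.036164 = HK$88.98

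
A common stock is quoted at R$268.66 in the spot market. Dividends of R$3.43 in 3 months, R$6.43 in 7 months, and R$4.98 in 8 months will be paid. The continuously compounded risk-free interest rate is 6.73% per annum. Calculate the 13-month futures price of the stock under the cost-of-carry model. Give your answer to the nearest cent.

R$273.58

PV(dividends) I = 3.43·e^(−0.0673·3/12) + 6.43·e^(−0.0673·7/12) + 4.98·e^(−0.0673·8/12)
I = 3.3728 + 6.1825 + 4.7615 = 14.3168
F = (S − I)·e^(rT) = (268.66 − 14.3168) · e^(0.0673·13/12)
= 254.3432 · e^0.072908 = 254.3432 × 1.075632 = R$273.58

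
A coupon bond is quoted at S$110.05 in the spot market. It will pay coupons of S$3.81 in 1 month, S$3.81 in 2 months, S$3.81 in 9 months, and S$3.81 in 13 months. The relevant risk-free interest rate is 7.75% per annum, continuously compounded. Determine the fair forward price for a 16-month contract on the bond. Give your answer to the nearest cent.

PV(coupons) I = 3.81·e^(−0.0775·1/12) + 3.81·e^(−0.0775·2/12) + 3.81·e^(−0.0775·9/12) + 3.81·e^(−0.0775·13/12)
I = 3.7855 + 3.7611 + 3.5949 + 3.5032 = 14.6447
F = (S − I)·e^(rT) = (110.05 − 14.6447) · e^(0.0775·16/12)
= 95.4053 · e^0.103333 = 95.4053 × 1.108861 = S$105.79

S$105.79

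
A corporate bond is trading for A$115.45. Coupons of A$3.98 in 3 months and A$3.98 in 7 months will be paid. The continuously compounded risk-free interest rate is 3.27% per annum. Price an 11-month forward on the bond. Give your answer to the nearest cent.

A$110.87

PV(coupons) I = 3.98·e^(−0.0327·3/12) + 3.98·e^(−0.0327·7/12)
I = 3.9476 + 3.9048 = 7.8524
F = (S − I)·e^(rT) = (115.45 − 7.8524) · e^(0.0327·11/12)
= 107.5976 · e^0.029975 = 107.5976 × 1.030429 = A$110.87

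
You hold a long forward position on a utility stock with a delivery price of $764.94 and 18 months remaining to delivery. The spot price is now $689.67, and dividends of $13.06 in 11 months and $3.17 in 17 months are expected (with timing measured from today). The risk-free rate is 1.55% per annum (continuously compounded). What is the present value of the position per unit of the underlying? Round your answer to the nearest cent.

-$73.67

PV(remaining dividends) I = 13.06·e^(−0.0155·11/12) + 3.17·e^(−0.0155·17/12) = 15.9769
Current forward F = (S − I)·e^(rT) = (689.67 − 15.9769)·e^(0.0155·18/12) = 673.6931 × 1.023522 = 689.5397
Value (long) = (F − K)·e^(−rT) = (689.5397 − 764.94) × 0.977018 = -73.6675
Value = -$73.67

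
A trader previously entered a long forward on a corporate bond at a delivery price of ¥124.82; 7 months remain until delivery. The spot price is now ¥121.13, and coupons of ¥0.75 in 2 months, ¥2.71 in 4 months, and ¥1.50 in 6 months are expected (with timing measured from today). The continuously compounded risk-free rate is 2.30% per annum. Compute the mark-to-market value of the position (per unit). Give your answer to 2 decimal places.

PV(remaining coupons) I = 0.75·e^(−0.0230·2/12) + 2.71·e^(−0.0230·4/12) + 1.50·e^(−0.0230·6/12) = 4.9193
Current forward F = (S − I)·e^(rT) = (121.13 − 4.9193)·e^(0.0230·7/12) = 116.2107 × 1.013507 = 117.7804
Value (long) = (F − K)·e^(−rT) = (117.7804 − 124.82) × 0.986673 = -6.9458
Value = -¥6.95

-¥6.95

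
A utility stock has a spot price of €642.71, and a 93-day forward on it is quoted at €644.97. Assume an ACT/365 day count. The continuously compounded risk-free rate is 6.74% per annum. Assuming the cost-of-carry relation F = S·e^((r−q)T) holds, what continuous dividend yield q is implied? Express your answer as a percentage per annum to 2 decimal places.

From F = S·e^((r−q)T): (r − q) = ln(F/S)/T
ln(644.97/642.71) = ln(1.003516) = 0.003510
(r − q) = 0.003510 / (93/365) = 0.013776
q = r − ln(F/S)/T = 0.0674 − 0.013776 = 0.053624
q = 5.36%

5.36%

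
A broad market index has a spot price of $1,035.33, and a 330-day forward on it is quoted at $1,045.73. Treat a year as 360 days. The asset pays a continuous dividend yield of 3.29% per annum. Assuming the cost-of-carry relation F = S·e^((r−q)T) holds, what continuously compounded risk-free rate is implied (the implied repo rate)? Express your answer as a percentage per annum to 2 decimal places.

From F = S·e^((r−q)T): (r − q) = ln(F/S)/T
ln(1045.73/1035.33) = ln(1.010045) = 0.009995
(r − q) = 0.009995 / (330/360) = 0.010904
r = ln(F/S)/T + q = 0.010904 + 0.0329 = 0.043804
r = 4.38%

4.38%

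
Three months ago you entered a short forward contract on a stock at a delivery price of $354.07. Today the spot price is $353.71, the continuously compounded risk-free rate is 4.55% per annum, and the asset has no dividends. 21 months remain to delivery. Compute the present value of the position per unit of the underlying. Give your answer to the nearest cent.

-$26.74

Current fair forward for the remaining 21 months: F = S·e^(r·T), r = 0.0455
F = 353.71 · e^(0.0455 × 21/12) = 353.71 × 1.082881 = 383.0258
Value of long forward = (F − K)·e^(−rT) = (383.0258 − 354.07) · e^(−0.0455·21/12)
= 28.9558 × 0.923463 = 26.74
Short position value = −(long value) = -$26.74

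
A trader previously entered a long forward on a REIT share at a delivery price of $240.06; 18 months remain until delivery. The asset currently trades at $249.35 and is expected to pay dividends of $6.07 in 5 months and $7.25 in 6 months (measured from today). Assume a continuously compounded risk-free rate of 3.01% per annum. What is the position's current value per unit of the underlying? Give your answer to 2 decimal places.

$6.75

PV(remaining dividends) I = 6.07·e^(−0.0301·5/12) + 7.25·e^(−0.0301·6/12) = 13.1361
Current forward F = (S − I)·e^(rT) = (249.35 − 13.1361)·e^(0.0301·18/12) = 236.2139 × 1.046185 = 247.1234
Value (long) = (F − K)·e^(−rT) = (247.1234 − 240.06) × 0.955854 = 6.7516
Value = $6.75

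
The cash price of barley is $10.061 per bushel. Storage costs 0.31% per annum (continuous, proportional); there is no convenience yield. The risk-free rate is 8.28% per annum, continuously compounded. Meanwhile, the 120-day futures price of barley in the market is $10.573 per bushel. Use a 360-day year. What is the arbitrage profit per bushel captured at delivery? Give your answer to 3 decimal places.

$0.220 per bushel

Fair futures: F* = S·e^(carry·T), with carry = (r + u) = 0.0828 + 0.0031 = 0.0859
F* = 10.061 · e^(0.0859 × 120/360) = 10.061 · e^0.028633 = 10.061 × 1.029047 = $10.3532
Market $10.573 > fair $10.3532: forward overpriced → cash-and-carry (buy spot, short the forward).
At maturity, profit = |F_mkt − F*| = |10.573 − 10.3532| = $0.220 per bushel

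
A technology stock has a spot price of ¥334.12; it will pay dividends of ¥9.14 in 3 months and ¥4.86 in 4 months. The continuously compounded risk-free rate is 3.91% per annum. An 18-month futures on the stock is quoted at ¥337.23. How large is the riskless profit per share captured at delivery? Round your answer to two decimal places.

¥2.39 per share

PV(dividends) I = 9.14·e^(−0.0391·3/12) + 4.86·e^(−0.0391·4/12) = 13.8482
Fair futures F* = (S − I)·e^(rT) = (334.12 − 13.8482)·e^0.058650 = 320.2718 × 1.060404 = 339.6175
Market ¥337.23 < fair 339.6175: forward underpriced → reverse cash-and-carry (short the stock, invest proceeds at r, pay the dividends, go long the forward).
Profit at T = |F_mkt − F*| = |337.23 − 339.6175| = ¥2.39 per share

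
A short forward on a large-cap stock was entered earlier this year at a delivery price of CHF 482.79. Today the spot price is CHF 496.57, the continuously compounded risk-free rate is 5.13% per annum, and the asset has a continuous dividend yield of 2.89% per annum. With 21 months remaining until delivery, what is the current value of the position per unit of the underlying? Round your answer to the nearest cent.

-CHF 30.74

Current fair forward for the remaining 21 months: F = S·e^((r − q)·T), (r − q) = 0.0513 − 0.0289 = 0.0224
F = 496.57 · e^(0.0224 × 21/12) = 496.57 × 1.039978 = 516.4219
Value of long forward = (F − K)·e^(−rT) = (516.4219 − 482.79) · e^(−0.0513·21/12)
= 33.6319 × 0.914137 = 30.74
Short position value = −(long value) = -CHF 30.74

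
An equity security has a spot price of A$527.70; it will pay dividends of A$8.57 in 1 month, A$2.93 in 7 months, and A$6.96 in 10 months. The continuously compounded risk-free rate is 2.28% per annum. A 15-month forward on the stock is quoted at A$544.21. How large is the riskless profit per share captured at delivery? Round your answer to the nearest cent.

PV(dividends) I = 8.57·e^(−0.0228·1/12) + 2.93·e^(−0.0228·7/12) + 6.96·e^(−0.0228·10/12) = 18.2740
Fair forward F* = (S − I)·e^(rT) = (527.70 − 18.2740)·e^0.028500 = 509.4260 × 1.028910 = 524.1535
Market A$544.21 > fair 524.1535: forward overpriced → cash-and-carry (borrow at r, buy the stock and collect the dividends, short the forward).
Profit at T = |F_mkt − F*| = |544.21 − 524.1535| = A$20.06 per share

A$20.06 per share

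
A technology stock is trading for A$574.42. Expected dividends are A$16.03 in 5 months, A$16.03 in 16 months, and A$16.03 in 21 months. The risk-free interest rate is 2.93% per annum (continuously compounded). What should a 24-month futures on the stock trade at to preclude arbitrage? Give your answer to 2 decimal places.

A$559.80

PV(dividends) I = 16.03·e^(−0.0293·5/12) + 16.03·e^(−0.0293·16/12) + 16.03·e^(−0.0293·21/12)
I = 15.8355 + 15.4158 + 15.2288 = 46.4801
F = (S − I)·e^(rT) = (574.42 − 46.4801) · e^(0.0293·24/12)
= 527.9399 · e^0.058600 = 527.9399 × 1.060351 = A$559.80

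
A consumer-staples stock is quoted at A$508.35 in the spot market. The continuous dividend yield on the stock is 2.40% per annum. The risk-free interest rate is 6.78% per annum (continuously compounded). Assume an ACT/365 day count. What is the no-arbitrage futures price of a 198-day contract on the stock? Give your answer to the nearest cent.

A$520.57

F = S·e^((r − q)T) = 508.35 · e^((0.0678 − 0.0240) × 198/365)
= 508.35 · e^0.023760 = 508.35 × 1.024045
F = A$520.57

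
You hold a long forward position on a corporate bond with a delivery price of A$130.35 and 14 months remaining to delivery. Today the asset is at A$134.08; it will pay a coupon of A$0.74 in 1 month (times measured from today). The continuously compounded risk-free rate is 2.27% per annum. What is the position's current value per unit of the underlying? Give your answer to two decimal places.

A$6.40

PV(remaining coupons) I = 0.74·e^(−0.0227·1/12) = 0.7386
Current forward F = (S − I)·e^(rT) = (134.08 − 0.7386)·e^(0.0227·14/12) = 133.3414 × 1.026837 = 136.9199
Value (long) = (F − K)·e^(−rT) = (136.9199 − 130.35) × 0.973864 = 6.3982
Value = A$6.40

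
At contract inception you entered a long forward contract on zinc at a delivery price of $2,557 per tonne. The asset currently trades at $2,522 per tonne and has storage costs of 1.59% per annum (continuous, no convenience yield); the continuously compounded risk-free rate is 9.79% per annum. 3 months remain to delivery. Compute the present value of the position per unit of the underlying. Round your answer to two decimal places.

Current fair forward for the remaining 3 months: F = S·e^((r + u)·T), (r + u) = 0.0979 + 0.0159 = 0.1138
F = 2522 · e^(0.1138 × 3/12) = 2522 × 1.02885857 = 2594.7813
Value of long forward = (F − K)·e^(−rT) = (2594.7813 − 2557) · e^(−0.0979·3/12)
= 37.7813 × 0.97582208 = 36.87

$36.87 per tonne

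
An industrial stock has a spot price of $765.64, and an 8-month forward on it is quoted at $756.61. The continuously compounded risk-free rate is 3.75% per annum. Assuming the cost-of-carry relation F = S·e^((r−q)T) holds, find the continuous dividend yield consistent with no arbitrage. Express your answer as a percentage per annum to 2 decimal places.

5.53%

From F = S·e^((r−q)T): (r − q) = ln(F/S)/T
ln(756.61/765.64) = ln(0.988206) = -0.011864
(r − q) = -0.011864 / (8/12) = -0.017796
q = r − ln(F/S)/T = 0.0375 + 0.017796 = 0.055296
q = 5.53%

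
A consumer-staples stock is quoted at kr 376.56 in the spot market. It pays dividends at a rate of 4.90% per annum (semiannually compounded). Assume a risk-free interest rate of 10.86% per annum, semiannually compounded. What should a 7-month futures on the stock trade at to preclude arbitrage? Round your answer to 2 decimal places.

F = S · (1+r/2)^(2T) / (1+q/2)^(2T)
= 376.56 × 1.063632 / 1.028641 = 376.56 × 1.034017
F = kr 389.37

kr 389.37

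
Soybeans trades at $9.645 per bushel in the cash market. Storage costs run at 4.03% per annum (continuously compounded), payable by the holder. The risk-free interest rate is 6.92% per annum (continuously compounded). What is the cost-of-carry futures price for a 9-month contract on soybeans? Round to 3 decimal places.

Net carry = r + u − y = 0.0692 + 0.0403 − 0.0000 = 0.1095
F = S·e^((r+u−y)T) = 9.645 · e^(0.1095 × 9/12) = 9.645 · e^0.082125
= 9.645 × 1.085592 = $10.471 per bushel

$10.471 per bushel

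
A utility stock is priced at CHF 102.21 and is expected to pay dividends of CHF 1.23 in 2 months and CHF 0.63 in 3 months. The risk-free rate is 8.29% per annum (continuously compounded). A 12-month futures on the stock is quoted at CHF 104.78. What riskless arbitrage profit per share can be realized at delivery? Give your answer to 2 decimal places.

PV(dividends) I = 1.23·e^(−0.0829·2/12) + 0.63·e^(−0.0829·3/12) = 1.8302
Fair futures F* = (S − I)·e^(rT) = (102.21 − 1.8302)·e^0.082900 = 100.3798 × 1.086433 = 109.0559
Market CHF 104.78 < fair 109.0559: forward underpriced → reverse cash-and-carry (short the stock, invest proceeds at r, pay the dividends, go long the forward).
Profit at T = |F_mkt − F*| = |104.78 − 109.0559| = CHF 4.28 per share

CHF 4.28 per share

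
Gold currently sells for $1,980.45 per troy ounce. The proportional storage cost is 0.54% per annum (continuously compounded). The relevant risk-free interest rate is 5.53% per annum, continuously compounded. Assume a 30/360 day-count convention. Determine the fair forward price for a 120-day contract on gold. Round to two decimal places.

Net carry = r + u − y = 0.0553 + 0.0054 − 0.0000 = 0.0607
F = S·e^((r+u−y)T) = 1980.45 · e^(0.0607 × 120/360) = 1980.45 · e^0.02023333
= 1980.45 × 1.02043941 = $2,020.93 per troy ounce

$2,020.93 per troy ounce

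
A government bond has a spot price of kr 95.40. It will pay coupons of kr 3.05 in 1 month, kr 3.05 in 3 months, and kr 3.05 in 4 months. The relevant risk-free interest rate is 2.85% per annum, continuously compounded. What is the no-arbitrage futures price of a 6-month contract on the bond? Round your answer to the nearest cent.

PV(coupons) I = 3.05·e^(−0.0285·1/12) + 3.05·e^(−0.0285·3/12) + 3.05·e^(−0.0285·4/12)
I = 3.0428 + 3.0283 + 3.0212 = 9.0923
F = (S − I)·e^(rT) = (95.40 − 9.0923) · e^(0.0285·6/12)
= 86.3077 · e^0.014250 = 86.3077 × 1.014352 = kr 87.55

kr 87.55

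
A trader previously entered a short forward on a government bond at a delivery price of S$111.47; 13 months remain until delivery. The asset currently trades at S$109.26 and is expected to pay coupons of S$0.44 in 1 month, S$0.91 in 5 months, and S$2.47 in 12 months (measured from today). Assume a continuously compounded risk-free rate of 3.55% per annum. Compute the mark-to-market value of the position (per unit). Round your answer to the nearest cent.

S$1.72

PV(remaining coupons) I = 0.44·e^(−0.0355·1/12) + 0.91·e^(−0.0355·5/12) + 2.47·e^(−0.0355·12/12) = 3.7192
Current forward F = (S − I)·e^(rT) = (109.26 − 3.7192)·e^(0.0355·13/12) = 105.5408 × 1.039207 = 109.6787
Value (long) = (F − K)·e^(−rT) = (109.6787 − 111.47) × 0.962272 = -1.7237
Short position value = −(long value) = S$1.72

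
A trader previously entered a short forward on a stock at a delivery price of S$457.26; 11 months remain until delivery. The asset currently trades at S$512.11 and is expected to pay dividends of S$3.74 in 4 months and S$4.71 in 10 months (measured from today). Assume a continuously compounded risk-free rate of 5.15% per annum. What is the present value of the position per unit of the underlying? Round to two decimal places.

-S$67.75

PV(remaining dividends) I = 3.74·e^(−0.0515·4/12) + 4.71·e^(−0.0515·10/12) = 8.1885
Current forward F = (S − I)·e^(rT) = (512.11 − 8.1885)·e^(0.0515·11/12) = 503.9215 × 1.048340 = 528.2811
Value (long) = (F − K)·e^(−rT) = (528.2811 − 457.26) × 0.953889 = 67.7462
Short position value = −(long value) = -S$67.75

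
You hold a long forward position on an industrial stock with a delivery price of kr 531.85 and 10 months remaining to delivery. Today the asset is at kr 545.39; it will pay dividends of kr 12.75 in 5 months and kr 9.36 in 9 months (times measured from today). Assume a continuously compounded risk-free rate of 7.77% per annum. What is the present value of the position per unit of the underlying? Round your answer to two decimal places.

PV(remaining dividends) I = 12.75·e^(−0.0777·5/12) + 9.36·e^(−0.0777·9/12) = 21.1740
Current forward F = (S − I)·e^(rT) = (545.39 − 21.1740)·e^(0.0777·10/12) = 524.2160 × 1.066892 = 559.2819
Value (long) = (F − K)·e^(−rT) = (559.2819 − 531.85) × 0.937302 = 25.7120
Value = kr 25.71

kr 25.71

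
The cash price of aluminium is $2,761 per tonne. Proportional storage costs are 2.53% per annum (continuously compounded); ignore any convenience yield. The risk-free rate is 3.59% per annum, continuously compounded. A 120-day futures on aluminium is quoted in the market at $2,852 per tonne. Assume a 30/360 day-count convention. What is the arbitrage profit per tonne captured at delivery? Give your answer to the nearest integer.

Fair futures: F* = S·e^(carry·T), with carry = (r + u) = 0.0359 + 0.0253 = 0.0612
F* = 2761 · e^(0.0612 × 120/360) = 2761 · e^0.020400 = 2761 × 1.020610 = $2817.9042
Market $2852 > fair $2817.9042: forward overpriced → cash-and-carry (buy spot, short the forward).
At maturity, profit = |F_mkt − F*| = |2852 − 2817.9042| = $34 per tonne

$34 per tonne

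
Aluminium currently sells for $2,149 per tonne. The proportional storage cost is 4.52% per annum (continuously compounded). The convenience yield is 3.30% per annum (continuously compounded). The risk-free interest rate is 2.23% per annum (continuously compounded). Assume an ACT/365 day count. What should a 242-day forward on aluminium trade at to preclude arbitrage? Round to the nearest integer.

$2,199 per tonne

Net carry = r + u − y = 0.0223 + 0.0452 − 0.0330 = 0.0345
F = S·e^((r+u−y)T) = 2149 · e^(0.0345 × 242/365) = 2149 · e^0.022874
= 2149 × 1.023138 = $2,199 per tonne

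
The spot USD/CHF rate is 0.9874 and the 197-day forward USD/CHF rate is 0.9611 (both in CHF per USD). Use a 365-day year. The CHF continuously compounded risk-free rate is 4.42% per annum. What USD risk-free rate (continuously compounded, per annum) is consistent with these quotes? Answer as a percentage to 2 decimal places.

9.42%

F = S·e^((r_CHF − r_USD)T) ⇒ r_USD = r_CHF − ln(F/S)/T
ln(0.9611/0.9874) = -0.026997; /(197/365) = -0.050020
r_USD = 0.0442 + 0.050020 = 0.094220
r_USD = 9.42%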